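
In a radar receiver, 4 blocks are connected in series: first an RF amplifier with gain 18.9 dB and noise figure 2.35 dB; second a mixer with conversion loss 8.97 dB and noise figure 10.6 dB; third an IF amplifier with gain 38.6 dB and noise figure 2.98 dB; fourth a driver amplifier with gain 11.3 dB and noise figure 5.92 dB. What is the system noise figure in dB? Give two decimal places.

2.91 dB

Convert to linear (a loss of L dB is a gain of −L dB): F_i = 10^(NF_i/10), G_i = 10^(G_i,dB/10)
  Stage 1: F_1 = 10^(2.35/10) = 1.718, G_1 = 10^(18.9/10) = 77.62
  Stage 2: F_2 = 10^(10.6/10) = 11.48, G_2 = 10^(−8.97/10) = 0.1268
  Stage 3: F_3 = 10^(2.98/10) = 1.986, G_3 = 10^(38.6/10) = 7244
  Stage 4: F_4 = 10^(5.92/10) = 3.908, G_4 = 10^(11.3/10) = 13.49
Friis cascade:
  F = 1.718 + (11.48 − 1)/77.62 + (1.986 − 1)/9.840 + (3.908 − 1)/7.129×10⁴ = 1.953
NF = 10 log₁₀(1.953) = 2.91 dB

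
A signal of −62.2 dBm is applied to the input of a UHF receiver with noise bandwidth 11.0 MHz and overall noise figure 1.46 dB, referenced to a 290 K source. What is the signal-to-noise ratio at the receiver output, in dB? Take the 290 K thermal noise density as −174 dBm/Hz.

Noise floor: N = −174 + 10 log₁₀(B) + NF
10 log₁₀(1.10×10⁷) = 70.41 dB
N = −174 + 70.41 + 1.46 = −102.13 dBm
SNR = P_sig − N = −62.2 − (−102.13) = 39.93 dB → 39.9 dB

39.9 dB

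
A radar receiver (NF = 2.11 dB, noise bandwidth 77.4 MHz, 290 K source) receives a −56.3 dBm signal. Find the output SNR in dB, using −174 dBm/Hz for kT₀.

36.7 dB

Noise floor: N = −174 + 10 log₁₀(B) + NF
10 log₁₀(7.74×10⁷) = 78.89 dB
N = −174 + 78.89 + 2.11 = −93.00 dBm
SNR = P_sig − N = −56.3 − (−93.00) = 36.70 dB → 36.7 dB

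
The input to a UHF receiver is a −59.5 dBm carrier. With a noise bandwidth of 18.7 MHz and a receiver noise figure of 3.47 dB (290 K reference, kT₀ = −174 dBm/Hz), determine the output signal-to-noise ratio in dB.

38.3 dB

Noise floor: N = −174 + 10 log₁₀(B) + NF
10 log₁₀(1.87×10⁷) = 72.72 dB
N = −174 + 72.72 + 3.47 = −97.81 dBm
SNR = P_sig − N = −59.5 − (−97.81) = 38.31 dB → 38.3 dB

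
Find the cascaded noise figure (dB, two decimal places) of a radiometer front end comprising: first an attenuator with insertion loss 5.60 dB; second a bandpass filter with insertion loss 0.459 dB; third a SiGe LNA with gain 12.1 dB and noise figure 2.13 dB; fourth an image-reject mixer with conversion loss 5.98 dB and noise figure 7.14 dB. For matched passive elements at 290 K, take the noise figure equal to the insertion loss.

Convert to linear (a loss of L dB is a gain of −L dB): F_i = 10^(NF_i/10), G_i = 10^(G_i,dB/10)
  Stage 1: F_1 = 10^(5.60/10) = 3.631, G_1 = 10^(−5.60/10) = 0.2754
  Stage 2: F_2 = 10^(0.459/10) = 1.111, G_2 = 10^(−0.459/10) = 0.8997
  Stage 3: F_3 = 10^(2.13/10) = 1.633, G_3 = 10^(12.1/10) = 16.22
  Stage 4: F_4 = 10^(7.14/10) = 5.176, G_4 = 10^(−5.98/10) = 0.2523
Friis cascade:
  F = 3.631 + (1.111 − 1)/0.2754 + (1.633 − 1)/0.2478 + (5.176 − 1)/4.019 = 7.629
NF = 10 log₁₀(7.629) = 8.82 dB

8.82 dB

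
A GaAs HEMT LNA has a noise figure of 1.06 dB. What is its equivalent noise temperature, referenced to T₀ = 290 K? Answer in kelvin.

F = 10^(1.06/10) = 1.27644
T_e = (F − 1)·T₀ = (1.27644 − 1) × 290 = 80.2 K

80.2 K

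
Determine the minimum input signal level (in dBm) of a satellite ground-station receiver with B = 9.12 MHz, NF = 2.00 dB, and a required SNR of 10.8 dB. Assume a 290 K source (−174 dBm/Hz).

Sensitivity = −174 + 10 log₁₀(B) + NF + SNR_min
= −174 + 69.6 + 2.00 + 10.8
= −91.60 dBm → −91.6 dBm

−91.6 dBm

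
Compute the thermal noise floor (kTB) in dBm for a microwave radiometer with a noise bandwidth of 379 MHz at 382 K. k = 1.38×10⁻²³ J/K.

P_n = kTB = 1.38×10⁻²³ × 382 × 3.79×10⁸ = 2.00×10⁻¹² W
In dBm: 10 log₁₀(2.00×10⁻¹² / 10⁻³) = −87.0 dBm

−87.0 dBm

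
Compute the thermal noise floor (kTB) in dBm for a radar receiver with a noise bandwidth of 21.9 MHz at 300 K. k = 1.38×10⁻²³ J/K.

−100.4 dBm

P_n = kTB = 1.38×10⁻²³ × 300 × 2.19×10⁷ = 9.07×10⁻¹⁴ W
In dBm: 10 log₁₀(9.07×10⁻¹⁴ / 10⁻³) = −100.4 dBm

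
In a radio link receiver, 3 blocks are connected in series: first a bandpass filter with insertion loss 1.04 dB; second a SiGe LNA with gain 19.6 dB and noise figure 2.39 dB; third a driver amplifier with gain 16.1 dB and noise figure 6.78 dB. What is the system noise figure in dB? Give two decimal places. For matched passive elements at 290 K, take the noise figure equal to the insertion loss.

Convert to linear (a loss of L dB is a gain of −L dB): F_i = 10^(NF_i/10), G_i = 10^(G_i,dB/10)
  Stage 1: F_1 = 10^(1.04/10) = 1.271, G_1 = 10^(−1.04/10) = 0.7870
  Stage 2: F_2 = 10^(2.39/10) = 1.734, G_2 = 10^(19.6/10) = 91.20
  Stage 3: F_3 = 10^(6.78/10) = 4.764, G_3 = 10^(16.1/10) = 40.74
Friis cascade:
  F = 1.271 + (1.734 − 1)/0.7870 + (4.764 − 1)/71.78 = 2.255
NF = 10 log₁₀(2.255) = 3.53 dB

3.53 dB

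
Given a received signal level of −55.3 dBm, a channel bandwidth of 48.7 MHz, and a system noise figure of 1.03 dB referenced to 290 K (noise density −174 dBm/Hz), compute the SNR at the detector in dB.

40.8 dB

Noise floor: N = −174 + 10 log₁₀(B) + NF
10 log₁₀(4.87×10⁷) = 76.88 dB
N = −174 + 76.88 + 1.03 = −96.09 dBm
SNR = P_sig − N = −55.3 − (−96.09) = 40.79 dB → 40.8 dB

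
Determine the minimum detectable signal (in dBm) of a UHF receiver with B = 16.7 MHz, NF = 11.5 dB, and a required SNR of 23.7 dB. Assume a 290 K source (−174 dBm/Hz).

−66.6 dBm

Sensitivity = −174 + 10 log₁₀(B) + NF + SNR_min
= −174 + 72.23 + 11.5 + 23.7
= −66.57 dBm → −66.6 dBm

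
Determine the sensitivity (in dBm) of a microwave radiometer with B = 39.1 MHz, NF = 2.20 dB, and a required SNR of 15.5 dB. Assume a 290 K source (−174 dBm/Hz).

Sensitivity = −174 + 10 log₁₀(B) + NF + SNR_min
= −174 + 75.92 + 2.20 + 15.5
= −80.38 dBm → −80.4 dBm

−80.4 dBm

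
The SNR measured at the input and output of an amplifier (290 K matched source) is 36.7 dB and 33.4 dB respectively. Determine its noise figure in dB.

NF (dB) = SNR_in(dB) − SNR_out(dB) when the source is at T₀
NF = 36.7 − 33.4 = 3.3 dB

3.3 dB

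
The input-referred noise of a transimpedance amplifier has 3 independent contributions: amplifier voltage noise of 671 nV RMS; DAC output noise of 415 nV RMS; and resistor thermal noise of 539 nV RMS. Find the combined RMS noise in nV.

Uncorrelated sources add in power (mean-square): V_tot = √(ΣV_i²)
V_tot = √[(6.71×10⁻⁷)² + (4.15×10⁻⁷)² + (5.39×10⁻⁷)²] = 9.56×10⁻⁷ V = 956 nV

956 nV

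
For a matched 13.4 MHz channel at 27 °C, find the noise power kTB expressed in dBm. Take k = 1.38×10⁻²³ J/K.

−102.6 dBm

T = 27 °C + 273.15 = 300.15 K
P_n = kTB = 1.38×10⁻²³ × 300.15 × 1.34×10⁷ = 5.55×10⁻¹⁴ W
In dBm: 10 log₁₀(5.55×10⁻¹⁴ / 10⁻³) = −102.6 dBm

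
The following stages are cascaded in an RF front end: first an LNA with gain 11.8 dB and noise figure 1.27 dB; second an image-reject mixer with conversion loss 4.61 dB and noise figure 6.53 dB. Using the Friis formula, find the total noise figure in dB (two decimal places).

Convert to linear (a loss of L dB is a gain of −L dB): F_i = 10^(NF_i/10), G_i = 10^(G_i,dB/10)
  Stage 1: F_1 = 10^(1.27/10) = 1.340, G_1 = 10^(11.8/10) = 15.14
  Stage 2: F_2 = 10^(6.53/10) = 4.498, G_2 = 10^(−4.61/10) = 0.3459
Friis cascade:
  F = 1.340 + (4.498 − 1)/15.14 = 1.571
NF = 10 log₁₀(1.571) = 1.96 dB

1.96 dB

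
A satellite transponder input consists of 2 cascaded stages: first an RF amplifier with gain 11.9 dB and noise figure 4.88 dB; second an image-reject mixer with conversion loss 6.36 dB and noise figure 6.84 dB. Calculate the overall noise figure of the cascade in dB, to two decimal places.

5.22 dB

Convert to linear (a loss of L dB is a gain of −L dB): F_i = 10^(NF_i/10), G_i = 10^(G_i,dB/10)
  Stage 1: F_1 = 10^(4.88/10) = 3.076, G_1 = 10^(11.9/10) = 15.49
  Stage 2: F_2 = 10^(6.84/10) = 4.831, G_2 = 10^(−6.36/10) = 0.2312
Friis cascade:
  F = 3.076 + (4.831 − 1)/15.49 = 3.323
NF = 10 log₁₀(3.323) = 5.22 dB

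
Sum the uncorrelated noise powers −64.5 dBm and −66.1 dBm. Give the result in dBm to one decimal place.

Convert to linear, add, convert back:
P₁ = 3.55×10⁻¹⁰ W, P₂ = 2.45×10⁻¹⁰ W
P_tot = 6.00×10⁻¹⁰ W → 10 log₁₀(P_tot / 10⁻³) = −62.2 dBm

−62.2 dBm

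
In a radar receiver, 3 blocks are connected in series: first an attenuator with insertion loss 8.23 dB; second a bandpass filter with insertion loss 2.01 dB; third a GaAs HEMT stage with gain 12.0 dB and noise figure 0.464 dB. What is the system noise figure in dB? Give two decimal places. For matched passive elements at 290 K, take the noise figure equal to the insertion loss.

10.70 dB

Convert to linear (a loss of L dB is a gain of −L dB): F_i = 10^(NF_i/10), G_i = 10^(G_i,dB/10)
  Stage 1: F_1 = 10^(8.23/10) = 6.653, G_1 = 10^(−8.23/10) = 0.1503
  Stage 2: F_2 = 10^(2.01/10) = 1.589, G_2 = 10^(−2.01/10) = 0.6295
  Stage 3: F_3 = 10^(0.464/10) = 1.113, G_3 = 10^(12.0/10) = 15.85
Friis cascade:
  F = 6.653 + (1.589 − 1)/0.1503 + (1.113 − 1)/0.09462 = 11.76
NF = 10 log₁₀(11.76) = 10.70 dB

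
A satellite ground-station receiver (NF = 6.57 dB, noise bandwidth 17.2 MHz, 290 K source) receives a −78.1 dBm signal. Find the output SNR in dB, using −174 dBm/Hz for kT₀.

Noise floor: N = −174 + 10 log₁₀(B) + NF
10 log₁₀(1.72×10⁷) = 72.36 dB
N = −174 + 72.36 + 6.57 = −95.07 dBm
SNR = P_sig − N = −78.1 − (−95.07) = 16.97 dB → 17.0 dB

17.0 dB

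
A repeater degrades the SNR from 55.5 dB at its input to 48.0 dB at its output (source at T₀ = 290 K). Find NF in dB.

NF (dB) = SNR_in(dB) − SNR_out(dB) when the source is at T₀
NF = 55.5 − 48.0 = 7.5 dB

7.5 dB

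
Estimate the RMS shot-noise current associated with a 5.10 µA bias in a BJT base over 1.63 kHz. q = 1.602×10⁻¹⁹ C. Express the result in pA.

I_n = √(2qI·B)
2qI·B = 2 × 1.602×10⁻¹⁹ × 5.10×10⁻⁶ × 1.63×10³ = 2.66×10⁻²¹ A²
I_n = √(2.66×10⁻²¹) = 5.16×10⁻¹¹ A = 51.6 pA

51.6 pA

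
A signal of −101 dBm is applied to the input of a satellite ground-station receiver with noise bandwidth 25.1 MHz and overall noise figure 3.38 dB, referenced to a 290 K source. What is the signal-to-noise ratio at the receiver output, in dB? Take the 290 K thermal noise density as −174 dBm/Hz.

−4.4 dB

Noise floor: N = −174 + 10 log₁₀(B) + NF
10 log₁₀(2.51×10⁷) = 74 dB
N = −174 + 74 + 3.38 = −96.62 dBm
SNR = P_sig − N = −101 − (−96.62) = −4.38 dB → −4.4 dB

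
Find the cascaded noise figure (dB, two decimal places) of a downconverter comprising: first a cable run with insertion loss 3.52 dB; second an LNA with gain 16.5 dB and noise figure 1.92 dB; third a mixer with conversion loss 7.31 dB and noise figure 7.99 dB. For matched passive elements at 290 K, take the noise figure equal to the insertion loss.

Convert to linear (a loss of L dB is a gain of −L dB): F_i = 10^(NF_i/10), G_i = 10^(G_i,dB/10)
  Stage 1: F_1 = 10^(3.52/10) = 2.249, G_1 = 10^(−3.52/10) = 0.4446
  Stage 2: F_2 = 10^(1.92/10) = 1.556, G_2 = 10^(16.5/10) = 44.67
  Stage 3: F_3 = 10^(7.99/10) = 6.295, G_3 = 10^(−7.31/10) = 0.1858
Friis cascade:
  F = 2.249 + (1.556 − 1)/0.4446 + (6.295 − 1)/19.86 = 3.766
NF = 10 log₁₀(3.766) = 5.76 dB

5.76 dB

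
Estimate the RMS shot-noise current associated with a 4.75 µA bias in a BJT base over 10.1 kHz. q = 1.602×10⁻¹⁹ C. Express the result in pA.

I_n = √(2qI·B)
2qI·B = 2 × 1.602×10⁻¹⁹ × 4.75×10⁻⁶ × 1.01×10⁴ = 1.54×10⁻²⁰ A²
I_n = √(1.54×10⁻²⁰) = 1.24×10⁻¹⁰ A = 124 pA

124 pA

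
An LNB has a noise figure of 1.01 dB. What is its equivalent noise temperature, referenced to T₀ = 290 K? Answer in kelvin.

F = 10^(1.01/10) = 1.26183
T_e = (F − 1)·T₀ = (1.26183 − 1) × 290 = 75.9 K

75.9 K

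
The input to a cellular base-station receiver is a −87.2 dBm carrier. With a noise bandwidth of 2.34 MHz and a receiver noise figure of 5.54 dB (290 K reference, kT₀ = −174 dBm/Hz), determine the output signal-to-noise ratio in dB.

Noise floor: N = −174 + 10 log₁₀(B) + NF
10 log₁₀(2.34×10⁶) = 63.69 dB
N = −174 + 63.69 + 5.54 = −104.77 dBm
SNR = P_sig − N = −87.2 − (−104.77) = 17.57 dB → 17.6 dB

17.6 dB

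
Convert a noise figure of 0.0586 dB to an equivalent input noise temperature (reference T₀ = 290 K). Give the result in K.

3.94 K

F = 10^(0.0586/10) = 1.01358
T_e = (F − 1)·T₀ = (1.01358 − 1) × 290 = 3.94 K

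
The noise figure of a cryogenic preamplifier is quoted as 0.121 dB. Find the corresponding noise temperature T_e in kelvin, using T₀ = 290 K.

8.19 K

F = 10^(0.121/10) = 1.02825
T_e = (F − 1)·T₀ = (1.02825 − 1) × 290 = 8.19 K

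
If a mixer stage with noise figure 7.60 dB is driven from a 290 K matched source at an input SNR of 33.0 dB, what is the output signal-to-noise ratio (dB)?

By definition F = SNR_in/SNR_out, so in dB: SNR_out = SNR_in − NF
SNR_out = 33.0 − 7.60 = 25.40 dB

25.40 dB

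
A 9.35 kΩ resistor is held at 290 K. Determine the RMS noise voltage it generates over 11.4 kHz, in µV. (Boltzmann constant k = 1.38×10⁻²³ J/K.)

1.31 µV

V_n = √(4kTRB)
4kTRB = 4 × 1.38×10⁻²³ × 290 × 9.35×10³ × 1.14×10⁴ = 1.71×10⁻¹² V²
V_n = √(1.71×10⁻¹²) = 1.31×10⁻⁶ V = 1.31 µV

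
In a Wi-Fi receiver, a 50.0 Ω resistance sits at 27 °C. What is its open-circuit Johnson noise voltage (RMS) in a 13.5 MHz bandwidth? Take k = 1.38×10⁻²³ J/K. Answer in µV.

T = 27 °C + 273.15 = 300.15 K
V_n = √(4kTRB)
4kTRB = 4 × 1.38×10⁻²³ × 300.15 × 5.00×10¹ × 1.35×10⁷ = 1.12×10⁻¹¹ V²
V_n = √(1.12×10⁻¹¹) = 3.34×10⁻⁶ V = 3.34 µV

3.34 µV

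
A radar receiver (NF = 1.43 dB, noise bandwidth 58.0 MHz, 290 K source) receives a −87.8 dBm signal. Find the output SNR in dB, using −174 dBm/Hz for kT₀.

7.1 dB

Noise floor: N = −174 + 10 log₁₀(B) + NF
10 log₁₀(5.80×10⁷) = 77.63 dB
N = −174 + 77.63 + 1.43 = −94.94 dBm
SNR = P_sig − N = −87.8 − (−94.94) = 7.14 dB → 7.1 dB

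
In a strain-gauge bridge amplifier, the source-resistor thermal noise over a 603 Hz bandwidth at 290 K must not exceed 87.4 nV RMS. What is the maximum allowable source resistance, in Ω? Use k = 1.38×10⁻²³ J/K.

791 Ω

Johnson–Nyquist: V_n = √(4kTRB) ⇒ R = V_n² / (4kTB)
4kTB = 4 × 1.38×10⁻²³ × 290 × 6.03×10² = 9.65×10⁻¹⁸
R = (8.74×10⁻⁸)² / 9.65×10⁻¹⁸ = 7.91×10² Ω = 791 Ω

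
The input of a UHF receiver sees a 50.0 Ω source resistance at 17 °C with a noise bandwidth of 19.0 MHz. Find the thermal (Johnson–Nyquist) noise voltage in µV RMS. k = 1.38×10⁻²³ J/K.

T = 17 °C + 273.15 = 290.15 K
V_n = √(4kTRB)
4kTRB = 4 × 1.38×10⁻²³ × 290.15 × 5.00×10¹ × 1.90×10⁷ = 1.52×10⁻¹¹ V²
V_n = √(1.52×10⁻¹¹) = 3.90×10⁻⁶ V = 3.90 µV

3.90 µV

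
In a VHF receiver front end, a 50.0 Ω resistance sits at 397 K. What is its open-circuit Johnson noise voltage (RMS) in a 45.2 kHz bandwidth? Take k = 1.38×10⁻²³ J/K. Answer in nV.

V_n = √(4kTRB)
4kTRB = 4 × 1.38×10⁻²³ × 397 × 5.00×10¹ × 4.52×10⁴ = 4.95×10⁻¹⁴ V²
V_n = √(4.95×10⁻¹⁴) = 2.23×10⁻⁷ V = 223 nV

223 nV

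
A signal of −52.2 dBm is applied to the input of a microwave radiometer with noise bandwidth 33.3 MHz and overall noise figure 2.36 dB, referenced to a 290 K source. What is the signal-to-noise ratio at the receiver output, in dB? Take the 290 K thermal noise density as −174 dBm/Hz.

Noise floor: N = −174 + 10 log₁₀(B) + NF
10 log₁₀(3.33×10⁷) = 75.22 dB
N = −174 + 75.22 + 2.36 = −96.42 dBm
SNR = P_sig − N = −52.2 − (−96.42) = 44.22 dB → 44.2 dB

44.2 dB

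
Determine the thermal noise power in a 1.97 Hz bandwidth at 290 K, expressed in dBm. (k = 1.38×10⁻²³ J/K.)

P_n = kTB = 1.38×10⁻²³ × 290 × 1.97×10⁰ = 7.88×10⁻²¹ W
In dBm: 10 log₁₀(7.88×10⁻²¹ / 10⁻³) = −171.0 dBm

−171.0 dBm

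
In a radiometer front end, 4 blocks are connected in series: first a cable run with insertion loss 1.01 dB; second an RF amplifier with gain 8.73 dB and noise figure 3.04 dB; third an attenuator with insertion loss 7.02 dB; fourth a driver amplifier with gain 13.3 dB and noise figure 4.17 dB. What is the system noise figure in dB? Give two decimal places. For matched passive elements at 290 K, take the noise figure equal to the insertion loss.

6.62 dB

Convert to linear (a loss of L dB is a gain of −L dB): F_i = 10^(NF_i/10), G_i = 10^(G_i,dB/10)
  Stage 1: F_1 = 10^(1.01/10) = 1.262, G_1 = 10^(−1.01/10) = 0.7925
  Stage 2: F_2 = 10^(3.04/10) = 2.014, G_2 = 10^(8.73/10) = 7.464
  Stage 3: F_3 = 10^(7.02/10) = 5.035, G_3 = 10^(−7.02/10) = 0.1986
  Stage 4: F_4 = 10^(4.17/10) = 2.612, G_4 = 10^(13.3/10) = 21.38
Friis cascade:
  F = 1.262 + (2.014 − 1)/0.7925 + (5.035 − 1)/5.916 + (2.612 − 1)/1.175 = 4.595
NF = 10 log₁₀(4.595) = 6.62 dB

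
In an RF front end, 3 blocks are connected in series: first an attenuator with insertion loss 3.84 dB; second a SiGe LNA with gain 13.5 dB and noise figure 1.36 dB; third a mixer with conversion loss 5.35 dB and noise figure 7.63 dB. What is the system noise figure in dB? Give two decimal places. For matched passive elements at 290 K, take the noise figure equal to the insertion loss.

Convert to linear (a loss of L dB is a gain of −L dB): F_i = 10^(NF_i/10), G_i = 10^(G_i,dB/10)
  Stage 1: F_1 = 10^(3.84/10) = 2.421, G_1 = 10^(−3.84/10) = 0.4130
  Stage 2: F_2 = 10^(1.36/10) = 1.368, G_2 = 10^(13.5/10) = 22.39
  Stage 3: F_3 = 10^(7.63/10) = 5.794, G_3 = 10^(−5.35/10) = 0.2917
Friis cascade:
  F = 2.421 + (1.368 − 1)/0.4130 + (5.794 − 1)/9.247 = 3.830
NF = 10 log₁₀(3.830) = 5.83 dB

5.83 dB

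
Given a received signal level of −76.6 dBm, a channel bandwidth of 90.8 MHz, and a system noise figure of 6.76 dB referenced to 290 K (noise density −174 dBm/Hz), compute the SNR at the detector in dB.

11.1 dB

Noise floor: N = −174 + 10 log₁₀(B) + NF
10 log₁₀(9.08×10⁷) = 79.58 dB
N = −174 + 79.58 + 6.76 = −87.66 dBm
SNR = P_sig − N = −76.6 − (−87.66) = 11.06 dB → 11.1 dB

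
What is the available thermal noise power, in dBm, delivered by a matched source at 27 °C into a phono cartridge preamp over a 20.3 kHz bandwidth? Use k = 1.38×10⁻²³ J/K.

−130.8 dBm

T = 27 °C + 273.15 = 300.15 K
P_n = kTB = 1.38×10⁻²³ × 300.15 × 2.03×10⁴ = 8.41×10⁻¹⁷ W
In dBm: 10 log₁₀(8.41×10⁻¹⁷ / 10⁻³) = −130.8 dBm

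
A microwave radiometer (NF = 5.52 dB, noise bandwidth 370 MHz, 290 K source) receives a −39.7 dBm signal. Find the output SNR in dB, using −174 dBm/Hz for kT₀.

43.1 dB

Noise floor: N = −174 + 10 log₁₀(B) + NF
10 log₁₀(3.70×10⁸) = 85.68 dB
N = −174 + 85.68 + 5.52 = −82.80 dBm
SNR = P_sig − N = −39.7 − (−82.80) = 43.10 dB → 43.1 dB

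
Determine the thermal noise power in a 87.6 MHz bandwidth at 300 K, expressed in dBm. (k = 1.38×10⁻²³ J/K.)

−94.4 dBm

P_n = kTB = 1.38×10⁻²³ × 300 × 8.76×10⁷ = 3.63×10⁻¹³ W
In dBm: 10 log₁₀(3.63×10⁻¹³ / 10⁻³) = −94.4 dBm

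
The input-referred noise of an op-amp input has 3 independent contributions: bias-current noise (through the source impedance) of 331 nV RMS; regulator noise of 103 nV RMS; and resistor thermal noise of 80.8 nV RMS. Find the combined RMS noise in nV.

356 nV

Uncorrelated sources add in power (mean-square): V_tot = √(ΣV_i²)
V_tot = √[(3.31×10⁻⁷)² + (1.03×10⁻⁷)² + (8.08×10⁻⁸)²] = 3.56×10⁻⁷ V = 356 nV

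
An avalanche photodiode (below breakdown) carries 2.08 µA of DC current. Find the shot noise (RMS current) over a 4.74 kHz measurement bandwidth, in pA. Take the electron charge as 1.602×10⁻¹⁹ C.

56.2 pA

I_n = √(2qI·B)
2qI·B = 2 × 1.602×10⁻¹⁹ × 2.08×10⁻⁶ × 4.74×10³ = 3.16×10⁻²¹ A²
I_n = √(3.16×10⁻²¹) = 5.62×10⁻¹¹ A = 56.2 pA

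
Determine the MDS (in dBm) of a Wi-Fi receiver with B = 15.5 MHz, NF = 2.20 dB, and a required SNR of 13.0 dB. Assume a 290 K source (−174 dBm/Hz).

−86.9 dBm

Sensitivity = −174 + 10 log₁₀(B) + NF + SNR_min
= −174 + 71.9 + 2.20 + 13.0
= −86.90 dBm → −86.9 dBm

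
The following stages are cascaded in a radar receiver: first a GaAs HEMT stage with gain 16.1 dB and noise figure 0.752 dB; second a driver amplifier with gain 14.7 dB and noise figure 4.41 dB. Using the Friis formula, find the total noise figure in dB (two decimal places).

0.91 dB

Convert to linear (a loss of L dB is a gain of −L dB): F_i = 10^(NF_i/10), G_i = 10^(G_i,dB/10)
  Stage 1: F_1 = 10^(0.752/10) = 1.189, G_1 = 10^(16.1/10) = 40.74
  Stage 2: F_2 = 10^(4.41/10) = 2.761, G_2 = 10^(14.7/10) = 29.51
Friis cascade:
  F = 1.189 + (2.761 − 1)/40.74 = 1.232
NF = 10 log₁₀(1.232) = 0.91 dB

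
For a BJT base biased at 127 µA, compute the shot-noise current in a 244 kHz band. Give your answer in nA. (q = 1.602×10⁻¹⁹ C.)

I_n = √(2qI·B)
2qI·B = 2 × 1.602×10⁻¹⁹ × 1.27×10⁻⁴ × 2.44×10⁵ = 9.93×10⁻¹⁸ A²
I_n = √(9.93×10⁻¹⁸) = 3.15×10⁻⁹ A = 3.15 nA

3.15 nA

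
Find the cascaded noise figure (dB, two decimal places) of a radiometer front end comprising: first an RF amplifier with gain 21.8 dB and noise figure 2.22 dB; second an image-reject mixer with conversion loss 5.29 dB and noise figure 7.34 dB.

Convert to linear (a loss of L dB is a gain of −L dB): F_i = 10^(NF_i/10), G_i = 10^(G_i,dB/10)
  Stage 1: F_1 = 10^(2.22/10) = 1.667, G_1 = 10^(21.8/10) = 151.4
  Stage 2: F_2 = 10^(7.34/10) = 5.420, G_2 = 10^(−5.29/10) = 0.2958
Friis cascade:
  F = 1.667 + (5.420 − 1)/151.4 = 1.696
NF = 10 log₁₀(1.696) = 2.30 dB

2.30 dB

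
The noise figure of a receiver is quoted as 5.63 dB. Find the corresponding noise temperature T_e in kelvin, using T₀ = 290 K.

770 K

F = 10^(5.63/10) = 3.65595
T_e = (F − 1)·T₀ = (3.65595 − 1) × 290 = 770 K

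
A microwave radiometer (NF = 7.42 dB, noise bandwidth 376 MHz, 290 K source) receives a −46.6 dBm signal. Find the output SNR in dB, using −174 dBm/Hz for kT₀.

34.2 dB

Noise floor: N = −174 + 10 log₁₀(B) + NF
10 log₁₀(3.76×10⁸) = 85.75 dB
N = −174 + 85.75 + 7.42 = −80.83 dBm
SNR = P_sig − N = −46.6 − (−80.83) = 34.23 dB → 34.2 dB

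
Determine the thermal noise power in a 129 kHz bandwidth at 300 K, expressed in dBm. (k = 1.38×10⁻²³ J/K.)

−122.7 dBm

P_n = kTB = 1.38×10⁻²³ × 300 × 1.29×10⁵ = 5.34×10⁻¹⁶ W
In dBm: 10 log₁₀(5.34×10⁻¹⁶ / 10⁻³) = −122.7 dBm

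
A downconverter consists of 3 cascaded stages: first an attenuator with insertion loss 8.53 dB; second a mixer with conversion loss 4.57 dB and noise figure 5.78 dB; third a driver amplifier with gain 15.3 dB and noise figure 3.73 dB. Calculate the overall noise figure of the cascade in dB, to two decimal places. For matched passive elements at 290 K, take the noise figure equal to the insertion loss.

Convert to linear (a loss of L dB is a gain of −L dB): F_i = 10^(NF_i/10), G_i = 10^(G_i,dB/10)
  Stage 1: F_1 = 10^(8.53/10) = 7.129, G_1 = 10^(−8.53/10) = 0.1403
  Stage 2: F_2 = 10^(5.78/10) = 3.784, G_2 = 10^(−4.57/10) = 0.3491
  Stage 3: F_3 = 10^(3.73/10) = 2.360, G_3 = 10^(15.3/10) = 33.88
Friis cascade:
  F = 7.129 + (3.784 − 1)/0.1403 + (2.360 − 1)/0.04898 = 54.75
NF = 10 log₁₀(54.75) = 17.38 dB

17.38 dB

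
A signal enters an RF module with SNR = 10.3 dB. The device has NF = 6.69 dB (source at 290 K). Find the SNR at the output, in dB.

3.61 dB

By definition F = SNR_in/SNR_out, so in dB: SNR_out = SNR_in − NF
SNR_out = 10.3 − 6.69 = 3.61 dB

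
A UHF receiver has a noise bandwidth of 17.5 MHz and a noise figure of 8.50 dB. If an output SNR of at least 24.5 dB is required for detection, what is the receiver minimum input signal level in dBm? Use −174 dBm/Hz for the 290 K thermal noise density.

Sensitivity = −174 + 10 log₁₀(B) + NF + SNR_min
= −174 + 72.43 + 8.50 + 24.5
= −68.57 dBm → −68.6 dBm

−68.6 dBm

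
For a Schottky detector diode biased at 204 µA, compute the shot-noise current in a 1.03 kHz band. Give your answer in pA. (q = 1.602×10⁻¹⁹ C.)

259 pA

I_n = √(2qI·B)
2qI·B = 2 × 1.602×10⁻¹⁹ × 2.04×10⁻⁴ × 1.03×10³ = 6.73×10⁻²⁰ A²
I_n = √(6.73×10⁻²⁰) = 2.59×10⁻¹⁰ A = 259 pA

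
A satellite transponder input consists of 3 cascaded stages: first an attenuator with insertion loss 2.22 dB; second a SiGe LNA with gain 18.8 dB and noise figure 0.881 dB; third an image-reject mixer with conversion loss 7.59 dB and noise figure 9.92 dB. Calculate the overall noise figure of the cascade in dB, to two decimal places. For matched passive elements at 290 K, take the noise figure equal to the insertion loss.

Convert to linear (a loss of L dB is a gain of −L dB): F_i = 10^(NF_i/10), G_i = 10^(G_i,dB/10)
  Stage 1: F_1 = 10^(2.22/10) = 1.667, G_1 = 10^(−2.22/10) = 0.5998
  Stage 2: F_2 = 10^(0.881/10) = 1.225, G_2 = 10^(18.8/10) = 75.86
  Stage 3: F_3 = 10^(9.92/10) = 9.817, G_3 = 10^(−7.59/10) = 0.1742
Friis cascade:
  F = 1.667 + (1.225 − 1)/0.5998 + (9.817 − 1)/45.50 = 2.236
NF = 10 log₁₀(2.236) = 3.49 dB

3.49 dB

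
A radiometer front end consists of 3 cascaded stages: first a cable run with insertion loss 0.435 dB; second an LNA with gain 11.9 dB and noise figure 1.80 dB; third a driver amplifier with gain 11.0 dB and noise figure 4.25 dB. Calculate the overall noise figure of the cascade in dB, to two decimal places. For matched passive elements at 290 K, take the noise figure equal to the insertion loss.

2.53 dB

Convert to linear (a loss of L dB is a gain of −L dB): F_i = 10^(NF_i/10), G_i = 10^(G_i,dB/10)
  Stage 1: F_1 = 10^(0.435/10) = 1.105, G_1 = 10^(−0.435/10) = 0.9047
  Stage 2: F_2 = 10^(1.80/10) = 1.514, G_2 = 10^(11.9/10) = 15.49
  Stage 3: F_3 = 10^(4.25/10) = 2.661, G_3 = 10^(11.0/10) = 12.59
Friis cascade:
  F = 1.105 + (1.514 − 1)/0.9047 + (2.661 − 1)/14.01 = 1.792
NF = 10 log₁₀(1.792) = 2.53 dB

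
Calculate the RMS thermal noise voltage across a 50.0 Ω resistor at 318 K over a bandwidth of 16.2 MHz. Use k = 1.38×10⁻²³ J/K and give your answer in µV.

V_n = √(4kTRB)
4kTRB = 4 × 1.38×10⁻²³ × 318 × 5.00×10¹ × 1.62×10⁷ = 1.42×10⁻¹¹ V²
V_n = √(1.42×10⁻¹¹) = 3.77×10⁻⁶ V = 3.77 µV

3.77 µV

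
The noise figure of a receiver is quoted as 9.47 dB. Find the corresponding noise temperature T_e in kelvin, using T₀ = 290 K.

F = 10^(9.47/10) = 8.85116
T_e = (F − 1)·T₀ = (8.85116 − 1) × 290 = 2277 K

2277 K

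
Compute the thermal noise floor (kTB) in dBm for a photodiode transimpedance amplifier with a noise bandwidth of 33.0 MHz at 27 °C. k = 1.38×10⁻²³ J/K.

−98.6 dBm

T = 27 °C + 273.15 = 300.15 K
P_n = kTB = 1.38×10⁻²³ × 300.15 × 3.30×10⁷ = 1.37×10⁻¹³ W
In dBm: 10 log₁₀(1.37×10⁻¹³ / 10⁻³) = −98.6 dBm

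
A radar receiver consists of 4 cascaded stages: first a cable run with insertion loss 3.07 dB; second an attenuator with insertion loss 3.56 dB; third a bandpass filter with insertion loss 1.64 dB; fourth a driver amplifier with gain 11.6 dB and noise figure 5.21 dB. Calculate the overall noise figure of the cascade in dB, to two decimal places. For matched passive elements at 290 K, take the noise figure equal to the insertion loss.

Convert to linear (a loss of L dB is a gain of −L dB): F_i = 10^(NF_i/10), G_i = 10^(G_i,dB/10)
  Stage 1: F_1 = 10^(3.07/10) = 2.028, G_1 = 10^(−3.07/10) = 0.4932
  Stage 2: F_2 = 10^(3.56/10) = 2.270, G_2 = 10^(−3.56/10) = 0.4406
  Stage 3: F_3 = 10^(1.64/10) = 1.459, G_3 = 10^(−1.64/10) = 0.6855
  Stage 4: F_4 = 10^(5.21/10) = 3.319, G_4 = 10^(11.6/10) = 14.45
Friis cascade:
  F = 2.028 + (2.270 − 1)/0.4932 + (1.459 − 1)/0.2173 + (3.319 − 1)/0.1489 = 22.28
NF = 10 log₁₀(22.28) = 13.48 dB

13.48 dB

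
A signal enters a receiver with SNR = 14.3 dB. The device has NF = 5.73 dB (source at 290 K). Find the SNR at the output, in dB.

8.57 dB

By definition F = SNR_in/SNR_out, so in dB: SNR_out = SNR_in − NF
SNR_out = 14.3 − 5.73 = 8.57 dB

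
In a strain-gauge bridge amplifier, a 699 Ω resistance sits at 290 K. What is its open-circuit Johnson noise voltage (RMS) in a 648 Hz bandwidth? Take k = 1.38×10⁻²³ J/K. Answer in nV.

85.2 nV

V_n = √(4kTRB)
4kTRB = 4 × 1.38×10⁻²³ × 290 × 6.99×10² × 6.48×10² = 7.25×10⁻¹⁵ V²
V_n = √(7.25×10⁻¹⁵) = 8.52×10⁻⁸ V = 85.2 nV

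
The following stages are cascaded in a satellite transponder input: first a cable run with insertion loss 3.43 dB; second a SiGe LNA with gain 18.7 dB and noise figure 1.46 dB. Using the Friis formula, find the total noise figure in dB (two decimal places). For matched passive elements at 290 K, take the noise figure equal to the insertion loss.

4.89 dB

Convert to linear (a loss of L dB is a gain of −L dB): F_i = 10^(NF_i/10), G_i = 10^(G_i,dB/10)
  Stage 1: F_1 = 10^(3.43/10) = 2.203, G_1 = 10^(−3.43/10) = 0.4539
  Stage 2: F_2 = 10^(1.46/10) = 1.400, G_2 = 10^(18.7/10) = 74.13
Friis cascade:
  F = 2.203 + (1.400 − 1)/0.4539 = 3.083
NF = 10 log₁₀(3.083) = 4.89 dB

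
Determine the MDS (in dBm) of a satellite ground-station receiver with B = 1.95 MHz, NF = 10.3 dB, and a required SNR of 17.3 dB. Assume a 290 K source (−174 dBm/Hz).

−83.5 dBm

Sensitivity = −174 + 10 log₁₀(B) + NF + SNR_min
= −174 + 62.9 + 10.3 + 17.3
= −83.5 dBm → −83.5 dBm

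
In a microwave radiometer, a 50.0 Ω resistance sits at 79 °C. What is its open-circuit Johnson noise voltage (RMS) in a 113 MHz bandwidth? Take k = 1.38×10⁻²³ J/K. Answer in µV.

T = 79 °C + 273.15 = 352.15 K
V_n = √(4kTRB)
4kTRB = 4 × 1.38×10⁻²³ × 352.15 × 5.00×10¹ × 1.13×10⁸ = 1.10×10⁻¹⁰ V²
V_n = √(1.10×10⁻¹⁰) = 1.05×10⁻⁵ V = 10.5 µV

10.5 µV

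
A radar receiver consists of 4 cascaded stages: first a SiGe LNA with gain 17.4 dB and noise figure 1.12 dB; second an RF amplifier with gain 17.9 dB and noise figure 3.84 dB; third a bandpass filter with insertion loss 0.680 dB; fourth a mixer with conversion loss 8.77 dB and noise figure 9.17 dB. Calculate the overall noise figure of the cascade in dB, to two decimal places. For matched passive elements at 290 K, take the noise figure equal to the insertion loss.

1.21 dB

Convert to linear (a loss of L dB is a gain of −L dB): F_i = 10^(NF_i/10), G_i = 10^(G_i,dB/10)
  Stage 1: F_1 = 10^(1.12/10) = 1.294, G_1 = 10^(17.4/10) = 54.95
  Stage 2: F_2 = 10^(3.84/10) = 2.421, G_2 = 10^(17.9/10) = 61.66
  Stage 3: F_3 = 10^(0.680/10) = 1.169, G_3 = 10^(−0.680/10) = 0.8551
  Stage 4: F_4 = 10^(9.17/10) = 8.260, G_4 = 10^(−8.77/10) = 0.1327
Friis cascade:
  F = 1.294 + (2.421 − 1)/54.95 + (1.169 − 1)/3388 + (8.260 − 1)/2897 = 1.323
NF = 10 log₁₀(1.323) = 1.21 dB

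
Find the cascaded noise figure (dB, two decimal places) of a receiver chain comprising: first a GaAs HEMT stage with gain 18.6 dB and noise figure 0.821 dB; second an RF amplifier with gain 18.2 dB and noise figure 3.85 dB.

0.89 dB

Convert to linear (a loss of L dB is a gain of −L dB): F_i = 10^(NF_i/10), G_i = 10^(G_i,dB/10)
  Stage 1: F_1 = 10^(0.821/10) = 1.208, G_1 = 10^(18.6/10) = 72.44
  Stage 2: F_2 = 10^(3.85/10) = 2.427, G_2 = 10^(18.2/10) = 66.07
Friis cascade:
  F = 1.208 + (2.427 − 1)/72.44 = 1.228
NF = 10 log₁₀(1.228) = 0.89 dB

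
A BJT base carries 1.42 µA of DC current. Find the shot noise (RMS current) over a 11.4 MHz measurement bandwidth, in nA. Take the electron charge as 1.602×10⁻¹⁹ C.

2.28 nA

I_n = √(2qI·B)
2qI·B = 2 × 1.602×10⁻¹⁹ × 1.42×10⁻⁶ × 1.14×10⁷ = 5.19×10⁻¹⁸ A²
I_n = √(5.19×10⁻¹⁸) = 2.28×10⁻⁹ A = 2.28 nA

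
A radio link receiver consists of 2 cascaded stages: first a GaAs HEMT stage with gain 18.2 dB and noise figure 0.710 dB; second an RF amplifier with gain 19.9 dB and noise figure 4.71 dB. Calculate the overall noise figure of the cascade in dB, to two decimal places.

Convert to linear (a loss of L dB is a gain of −L dB): F_i = 10^(NF_i/10), G_i = 10^(G_i,dB/10)
  Stage 1: F_1 = 10^(0.710/10) = 1.178, G_1 = 10^(18.2/10) = 66.07
  Stage 2: F_2 = 10^(4.71/10) = 2.958, G_2 = 10^(19.9/10) = 97.72
Friis cascade:
  F = 1.178 + (2.958 − 1)/66.07 = 1.207
NF = 10 log₁₀(1.207) = 0.82 dB

0.82 dB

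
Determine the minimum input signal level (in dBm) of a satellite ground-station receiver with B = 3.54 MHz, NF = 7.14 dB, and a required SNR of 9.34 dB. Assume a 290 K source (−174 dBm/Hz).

Sensitivity = −174 + 10 log₁₀(B) + NF + SNR_min
= −174 + 65.49 + 7.14 + 9.34
= −92.03 dBm → −92.0 dBm

−92.0 dBm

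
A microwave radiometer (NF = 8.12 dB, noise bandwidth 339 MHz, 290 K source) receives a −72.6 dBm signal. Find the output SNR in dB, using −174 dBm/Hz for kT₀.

Noise floor: N = −174 + 10 log₁₀(B) + NF
10 log₁₀(3.39×10⁸) = 85.3 dB
N = −174 + 85.3 + 8.12 = −80.58 dBm
SNR = P_sig − N = −72.6 − (−80.58) = 7.98 dB → 8.0 dB

8.0 dB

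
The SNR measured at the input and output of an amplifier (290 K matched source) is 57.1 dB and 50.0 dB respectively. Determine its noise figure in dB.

NF (dB) = SNR_in(dB) − SNR_out(dB) when the source is at T₀
NF = 57.1 − 50.0 = 7.1 dB

7.1 dB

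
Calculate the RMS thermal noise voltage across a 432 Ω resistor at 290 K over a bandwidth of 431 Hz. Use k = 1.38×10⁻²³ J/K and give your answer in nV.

54.6 nV

V_n = √(4kTRB)
4kTRB = 4 × 1.38×10⁻²³ × 290 × 4.32×10² × 4.31×10² = 2.98×10⁻¹⁵ V²
V_n = √(2.98×10⁻¹⁵) = 5.46×10⁻⁸ V = 54.6 nV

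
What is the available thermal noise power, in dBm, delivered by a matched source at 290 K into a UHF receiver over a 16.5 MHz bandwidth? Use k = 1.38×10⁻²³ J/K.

−101.8 dBm

P_n = kTB = 1.38×10⁻²³ × 290 × 1.65×10⁷ = 6.60×10⁻¹⁴ W
In dBm: 10 log₁₀(6.60×10⁻¹⁴ / 10⁻³) = −101.8 dBm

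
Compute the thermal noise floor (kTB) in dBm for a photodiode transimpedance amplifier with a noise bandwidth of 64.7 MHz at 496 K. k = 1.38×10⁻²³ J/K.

−93.5 dBm

P_n = kTB = 1.38×10⁻²³ × 496 × 6.47×10⁷ = 4.43×10⁻¹³ W
In dBm: 10 log₁₀(4.43×10⁻¹³ / 10⁻³) = −93.5 dBm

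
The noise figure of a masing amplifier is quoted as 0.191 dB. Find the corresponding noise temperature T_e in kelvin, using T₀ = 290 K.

13.0 K

F = 10^(0.191/10) = 1.04496
T_e = (F − 1)·T₀ = (1.04496 − 1) × 290 = 13.0 K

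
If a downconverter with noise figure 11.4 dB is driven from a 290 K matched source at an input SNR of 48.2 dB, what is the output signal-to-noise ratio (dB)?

By definition F = SNR_in/SNR_out, so in dB: SNR_out = SNR_in − NF
SNR_out = 48.2 − 11.4 = 36.8 dB

36.8 dB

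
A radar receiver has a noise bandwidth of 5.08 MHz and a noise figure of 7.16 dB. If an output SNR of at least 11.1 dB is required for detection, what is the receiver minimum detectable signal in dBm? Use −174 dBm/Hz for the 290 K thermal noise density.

Sensitivity = −174 + 10 log₁₀(B) + NF + SNR_min
= −174 + 67.06 + 7.16 + 11.1
= −88.68 dBm → −88.7 dBm

−88.7 dBm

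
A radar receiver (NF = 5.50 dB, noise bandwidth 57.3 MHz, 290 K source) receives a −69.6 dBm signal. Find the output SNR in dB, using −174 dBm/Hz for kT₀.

Noise floor: N = −174 + 10 log₁₀(B) + NF
10 log₁₀(5.73×10⁷) = 77.58 dB
N = −174 + 77.58 + 5.50 = −90.92 dBm
SNR = P_sig − N = −69.6 − (−90.92) = 21.32 dB → 21.3 dB

21.3 dB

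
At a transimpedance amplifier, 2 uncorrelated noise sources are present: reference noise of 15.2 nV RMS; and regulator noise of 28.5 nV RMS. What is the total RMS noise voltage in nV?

32.3 nV

Uncorrelated sources add in power (mean-square): V_tot = √(ΣV_i²)
V_tot = √[(1.52×10⁻⁸)² + (2.85×10⁻⁸)²] = 3.23×10⁻⁸ V = 32.3 nV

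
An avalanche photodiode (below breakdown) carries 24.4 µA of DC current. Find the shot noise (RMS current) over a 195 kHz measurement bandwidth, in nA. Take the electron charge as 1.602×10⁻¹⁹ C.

1.23 nA

I_n = √(2qI·B)
2qI·B = 2 × 1.602×10⁻¹⁹ × 2.44×10⁻⁵ × 1.95×10⁵ = 1.52×10⁻¹⁸ A²
I_n = √(1.52×10⁻¹⁸) = 1.23×10⁻⁹ A = 1.23 nA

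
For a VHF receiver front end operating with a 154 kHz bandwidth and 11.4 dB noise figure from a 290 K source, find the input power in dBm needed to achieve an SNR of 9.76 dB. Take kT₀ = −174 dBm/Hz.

Sensitivity = −174 + 10 log₁₀(B) + NF + SNR_min
= −174 + 51.88 + 11.4 + 9.76
= −100.96 dBm → −101.0 dBm

−101.0 dBm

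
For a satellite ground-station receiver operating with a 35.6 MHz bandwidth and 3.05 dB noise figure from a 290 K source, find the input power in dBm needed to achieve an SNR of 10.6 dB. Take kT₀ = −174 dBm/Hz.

−84.8 dBm

Sensitivity = −174 + 10 log₁₀(B) + NF + SNR_min
= −174 + 75.51 + 3.05 + 10.6
= −84.84 dBm → −84.8 dBm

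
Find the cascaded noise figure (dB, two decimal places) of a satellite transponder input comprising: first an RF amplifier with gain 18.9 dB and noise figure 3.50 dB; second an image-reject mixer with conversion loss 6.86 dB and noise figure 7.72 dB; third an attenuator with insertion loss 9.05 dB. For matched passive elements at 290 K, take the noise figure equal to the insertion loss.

4.38 dB

Convert to linear (a loss of L dB is a gain of −L dB): F_i = 10^(NF_i/10), G_i = 10^(G_i,dB/10)
  Stage 1: F_1 = 10^(3.50/10) = 2.239, G_1 = 10^(18.9/10) = 77.62
  Stage 2: F_2 = 10^(7.72/10) = 5.916, G_2 = 10^(−6.86/10) = 0.2061
  Stage 3: F_3 = 10^(9.05/10) = 8.035, G_3 = 10^(−9.05/10) = 0.1245
Friis cascade:
  F = 2.239 + (5.916 − 1)/77.62 + (8.035 − 1)/16.00 = 2.742
NF = 10 log₁₀(2.742) = 4.38 dB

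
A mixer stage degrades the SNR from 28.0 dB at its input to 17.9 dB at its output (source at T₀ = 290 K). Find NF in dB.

NF (dB) = SNR_in(dB) − SNR_out(dB) when the source is at T₀
NF = 28.0 − 17.9 = 10.1 dB

10.1 dB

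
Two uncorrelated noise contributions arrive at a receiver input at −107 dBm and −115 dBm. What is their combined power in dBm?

Convert to linear, add, convert back:
P₁ = 2.00×10⁻¹⁴ W, P₂ = 3.16×10⁻¹⁵ W
P_tot = 2.31×10⁻¹⁴ W → 10 log₁₀(P_tot / 10⁻³) = −106.4 dBm

−106.4 dBm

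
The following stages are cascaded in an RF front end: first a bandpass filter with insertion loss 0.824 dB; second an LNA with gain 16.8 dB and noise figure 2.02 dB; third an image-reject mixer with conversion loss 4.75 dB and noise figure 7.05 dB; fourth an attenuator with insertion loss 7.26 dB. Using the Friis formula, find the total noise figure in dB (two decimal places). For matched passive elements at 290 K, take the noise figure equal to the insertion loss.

3.72 dB

Convert to linear (a loss of L dB is a gain of −L dB): F_i = 10^(NF_i/10), G_i = 10^(G_i,dB/10)
  Stage 1: F_1 = 10^(0.824/10) = 1.209, G_1 = 10^(−0.824/10) = 0.8272
  Stage 2: F_2 = 10^(2.02/10) = 1.592, G_2 = 10^(16.8/10) = 47.86
  Stage 3: F_3 = 10^(7.05/10) = 5.070, G_3 = 10^(−4.75/10) = 0.3350
  Stage 4: F_4 = 10^(7.26/10) = 5.321, G_4 = 10^(−7.26/10) = 0.1879
Friis cascade:
  F = 1.209 + (1.592 − 1)/0.8272 + (5.070 − 1)/39.59 + (5.321 − 1)/13.26 = 2.353
NF = 10 log₁₀(2.353) = 3.72 dB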